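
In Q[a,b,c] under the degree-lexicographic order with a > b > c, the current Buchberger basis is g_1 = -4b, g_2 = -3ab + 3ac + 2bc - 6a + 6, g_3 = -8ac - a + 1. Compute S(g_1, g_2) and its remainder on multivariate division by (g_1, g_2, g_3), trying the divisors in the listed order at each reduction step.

lcm(LM(g_1), LM(g_2)) = ab.
S = (lcm/LT(g_1))·g_1 − (lcm/LT(g_2))·g_2 = ac + 2/3bc - 2a + 2.
Reduce S modulo (g_1, g_2, g_3) in that order:
  leading term ac: subtract (-1/8)·g_3 from ac + 2/3bc - 2a + 2 → 2/3bc - 17/8a + 17/8
  leading term bc: subtract (-1/6c)·g_1 from 2/3bc - 17/8a + 17/8 → -17/8a + 17/8
  leading term a: no divisor's leading term divides it; move -17/8a to the remainder.
  leading term 1: no divisor's leading term divides it; move 17/8 to the remainder.
The remainder -17/8a + 17/8 is nonzero, so it would be added as the next basis element.
This is the inner loop of Buchberger's algorithm — each nonzero remainder becomes a new basis element.

S(g_1, g_2) = ac + 2/3bc - 2a + 2; remainder on division = -17/8a + 17/8.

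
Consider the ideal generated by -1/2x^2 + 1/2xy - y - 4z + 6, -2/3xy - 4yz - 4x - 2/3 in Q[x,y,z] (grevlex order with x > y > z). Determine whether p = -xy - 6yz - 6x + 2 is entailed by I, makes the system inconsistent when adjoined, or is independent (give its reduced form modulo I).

Adjoining -xy - 6yz - 6x + 2 makes the ideal the whole ring: the system is inconsistent.

First compute the reduced Gröbner basis of I by Buchberger's algorithm.
f_1 = -1/2x^2 + 1/2xy - y - 4z + 6, LT = x^2.
f_2 = -2/3xy - 4yz - 4x - 2/3, LT = xy.

S(f_1,f_2): lcm = x^2y. S = -xy^2 - 6xyz - 6x^2 + 2y^2 + 8yz - x - 12y.
  leading term xy^2: subtract (3/2y)·f_2 from -xy^2 - 6xyz - 6x^2 + 2y^2 + 8yz - x - 12y → -6xyz + 6y^2z - 6x^2 + 6xy + 2y^2 + 8yz - x - 11y
  leading term xyz: subtract (9z)·f_2 from -6xyz + 6y^2z - 6x^2 + 6xy + 2y^2 + 8yz - x - 11y → 6y^2z + 36yz^2 - 6x^2 + 6xy + 2y^2 + 36xz + 8yz - x - 11y + 6z
  leading term y^2z: no divisor's leading term divides it; move 6y^2z to the remainder.
  leading term yz^2: no divisor's leading term divides it; move 36yz^2 to the remainder.
  leading term x^2: subtract (12)·f_1 from -6x^2 + 6xy + 2y^2 + 36xz + 8yz - x - 11y + 6z → 2y^2 + 36xz + 8yz - x + y + 54z - 72
  leading term y^2: no divisor's leading term divides it; move 2y^2 to the remainder.
  leading term xz: no divisor's leading term divides it; move 36xz to the remainder.
  leading term yz: no divisor's leading term divides it; move 8yz to the remainder.
  leading term x: no divisor's leading term divides it; move -x to the remainder.
  leading term y: no divisor's leading term divides it; move y to the remainder.
  leading term z: no divisor's leading term divides it; move 54z to the remainder.
  leading term 1: no divisor's leading term divides it; move -72 to the remainder.
  remainder 6y^2z + 36yz^2 + 2y^2 + 36xz + 8yz - x + y + 54z - 72 ≠ 0; add h_3 = 6y^2z + 36yz^2 + 2y^2 + 36xz + 8yz - x + y + 54z - 72 to the basis.

The other S-polynomials (S(f_1,h_3), S(f_2,h_3)) all reduce to 0 modulo the current basis, so we have a Gröbner basis.
Inter-reduce: drop elements whose leading term is divisible by another's, tail-reduce, and make monic.
Reduced Gröbner basis: {y^2z + 6yz^2 + 1/3y^2 + 6xz + 4/3yz - 1/6x + 1/6y + 9z - 12, x^2 + 6yz + 6x + 2y + 8z - 11, xy + 6yz + 6x + 1}.
Label its elements g_1 = y^2z + 6yz^2 + 1/3y^2 + 6xz + 4/3yz - 1/6x + 1/6y + 9z - 12, g_2 = x^2 + 6yz + 6x + 2y + 8z - 11, g_3 = xy + 6yz + 6x + 1.

Reduce p = -xy - 6yz - 6x + 2 modulo G:
  leading term xy: subtract (-1)·g_3 from -xy - 6yz - 6x + 2 → 3
  leading term 1: no divisor's leading term divides it; move 3 to the remainder.
  normal form = 3.
The normal form is nonzero, so p ∉ I. Since p minus its normal form lies in I, I + (p) = I + (r) where r = 3; decide whether this ideal is the whole ring.
Here r = 3 is a nonzero constant, hence a unit: 1 ∈ I + (p), the Gröbner basis of I + (p) is {1}, and the enlarged system has no common solution — adjoining p is inconsistent.

Ideal membership is decidable via reduction modulo a Gröbner basis.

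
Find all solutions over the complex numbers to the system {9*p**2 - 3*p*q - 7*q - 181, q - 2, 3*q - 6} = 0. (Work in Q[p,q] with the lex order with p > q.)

Compute a lex Gröbner basis by Buchberger's algorithm.
f_1 = 9*p**2 - 3*p*q - 7*q - 181, LT = p**2.
f_2 = q - 2, LT = q.
f_3 = 3*q - 6, LT = q.

The S-polynomials (S(f_1,f_2), S(f_1,f_3), S(f_2,f_3)) all reduce to 0 modulo the current basis, so we have a Gröbner basis.
Inter-reduce: drop elements whose leading term is divisible by another's, tail-reduce, and make monic.
Reduced Gröbner basis: {p**2 - 2/3*p - 65/3, q - 2}.

Elimination: the polynomial q - 2 lies in the elimination ideal for q, so q ∈ {2}. For each such q, the remaining basis elements (now univariate) give the rest of the solution.
  q = 2: the earlier basis element becomes p**2 - 2/3*p - 65/3 = 0, giving p = -13/3, 5 — points (-13/3, 2), (5, 2).

{(-13/3, 2), (5, 2)}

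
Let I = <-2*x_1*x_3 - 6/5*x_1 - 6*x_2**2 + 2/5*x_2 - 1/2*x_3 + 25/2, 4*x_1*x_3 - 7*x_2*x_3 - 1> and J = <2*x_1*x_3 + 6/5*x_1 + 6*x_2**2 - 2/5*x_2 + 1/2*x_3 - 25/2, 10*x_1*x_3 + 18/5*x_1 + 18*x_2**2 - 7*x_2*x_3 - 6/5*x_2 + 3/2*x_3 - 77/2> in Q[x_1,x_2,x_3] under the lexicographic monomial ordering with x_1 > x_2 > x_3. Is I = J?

For a fixed monomial order, each ideal has a unique reduced Gröbner basis; comparing bases decides equality.
Buchberger on the first generating set:
f_1 = -2*x_1*x_3 - 6/5*x_1 - 6*x_2**2 + 2/5*x_2 - 1/2*x_3 + 25/2, LT = x_1*x_3.
f_2 = 4*x_1*x_3 - 7*x_2*x_3 - 1, LT = x_1*x_3.

S(f_1,f_2): lcm = x_1*x_3. S = 3/5*x_1 + 3*x_2**2 + 7/4*x_2*x_3 - 1/5*x_2 + 1/4*x_3 - 6.
  leading term x_1: no divisor's leading term divides it; move 3/5*x_1 to the remainder.
  leading term x_2**2: no divisor's leading term divides it; move 3*x_2**2 to the remainder.
  leading term x_2*x_3: no divisor's leading term divides it; move 7/4*x_2*x_3 to the remainder.
  leading term x_2: no divisor's leading term divides it; move -1/5*x_2 to the remainder.
  leading term x_3: no divisor's leading term divides it; move 1/4*x_3 to the remainder.
  leading term 1: no divisor's leading term divides it; move -6 to the remainder.
  remainder 3/5*x_1 + 3*x_2**2 + 7/4*x_2*x_3 - 1/5*x_2 + 1/4*x_3 - 6 ≠ 0; add g_3 = 3/5*x_1 + 3*x_2**2 + 7/4*x_2*x_3 - 1/5*x_2 + 1/4*x_3 - 6 to the basis.

S(f_1,g_3): lcm = x_1*x_3. S = 3/5*x_1 - 5*x_2**2*x_3 + 3*x_2**2 - 35/12*x_2*x_3**2 + 1/3*x_2*x_3 - 1/5*x_2 - 5/12*x_3**2 + 41/4*x_3 - 25/4.
  leading term x_1: subtract (1)·g_3 from 3/5*x_1 - 5*x_2**2*x_3 + 3*x_2**2 - 35/12*x_2*x_3**2 + 1/3*x_2*x_3 - 1/5*x_2 - 5/12*x_3**2 + 41/4*x_3 - 25/4 → -5*x_2**2*x_3 - 35/12*x_2*x_3**2 - 17/12*x_2*x_3 - 5/12*x_3**2 + 10*x_3 - 1/4
  leading term x_2**2*x_3: no divisor's leading term divides it; move -5*x_2**2*x_3 to the remainder.
  leading term x_2*x_3**2: no divisor's leading term divides it; move -35/12*x_2*x_3**2 to the remainder.
  leading term x_2*x_3: no divisor's leading term divides it; move -17/12*x_2*x_3 to the remainder.
  leading term x_3**2: no divisor's leading term divides it; move -5/12*x_3**2 to the remainder.
  leading term x_3: no divisor's leading term divides it; move 10*x_3 to the remainder.
  leading term 1: no divisor's leading term divides it; move -1/4 to the remainder.
  remainder -5*x_2**2*x_3 - 35/12*x_2*x_3**2 - 17/12*x_2*x_3 - 5/12*x_3**2 + 10*x_3 - 1/4 ≠ 0; add g_4 = -5*x_2**2*x_3 - 35/12*x_2*x_3**2 - 17/12*x_2*x_3 - 5/12*x_3**2 + 10*x_3 - 1/4 to the basis.

The other S-polynomials (S(f_2,g_3), S(f_1,g_4), S(f_2,g_4), S(g_3,g_4)) all reduce to 0 modulo the current basis, so we have a Gröbner basis.
Inter-reduce: drop elements whose leading term is divisible by another's, tail-reduce, and make monic.
Reduced Gröbner basis: {x_1 + 5*x_2**2 + 35/12*x_2*x_3 - 1/3*x_2 + 5/12*x_3 - 10, x_2**2*x_3 + 7/12*x_2*x_3**2 + 17/60*x_2*x_3 + 1/12*x_3**2 - 2*x_3 + 1/20}.

Buchberger on the second generating set:
h_1 = 2*x_1*x_3 + 6/5*x_1 + 6*x_2**2 - 2/5*x_2 + 1/2*x_3 - 25/2, LT = x_1*x_3.
h_2 = 10*x_1*x_3 + 18/5*x_1 + 18*x_2**2 - 7*x_2*x_3 - 6/5*x_2 + 3/2*x_3 - 77/2, LT = x_1*x_3.

S(h_1,h_2): lcm = x_1*x_3. S = 6/25*x_1 + 6/5*x_2**2 + 7/10*x_2*x_3 - 2/25*x_2 + 1/10*x_3 - 12/5.
  leading term x_1: no divisor's leading term divides it; move 6/25*x_1 to the remainder.
  leading term x_2**2: no divisor's leading term divides it; move 6/5*x_2**2 to the remainder.
  leading term x_2*x_3: no divisor's leading term divides it; move 7/10*x_2*x_3 to the remainder.
  leading term x_2: no divisor's leading term divides it; move -2/25*x_2 to the remainder.
  leading term x_3: no divisor's leading term divides it; move 1/10*x_3 to the remainder.
  leading term 1: no divisor's leading term divides it; move -12/5 to the remainder.
  remainder 6/25*x_1 + 6/5*x_2**2 + 7/10*x_2*x_3 - 2/25*x_2 + 1/10*x_3 - 12/5 ≠ 0; add k_3 = 6/25*x_1 + 6/5*x_2**2 + 7/10*x_2*x_3 - 2/25*x_2 + 1/10*x_3 - 12/5 to the basis.

S(h_1,k_3): lcm = x_1*x_3. S = 3/5*x_1 - 5*x_2**2*x_3 + 3*x_2**2 - 35/12*x_2*x_3**2 + 1/3*x_2*x_3 - 1/5*x_2 - 5/12*x_3**2 + 41/4*x_3 - 25/4.
  leading term x_1: subtract (5/2)·k_3 from 3/5*x_1 - 5*x_2**2*x_3 + 3*x_2**2 - 35/12*x_2*x_3**2 + 1/3*x_2*x_3 - 1/5*x_2 - 5/12*x_3**2 + 41/4*x_3 - 25/4 → -5*x_2**2*x_3 - 35/12*x_2*x_3**2 - 17/12*x_2*x_3 - 5/12*x_3**2 + 10*x_3 - 1/4
  leading term x_2**2*x_3: no divisor's leading term divides it; move -5*x_2**2*x_3 to the remainder.
  leading term x_2*x_3**2: no divisor's leading term divides it; move -35/12*x_2*x_3**2 to the remainder.
  leading term x_2*x_3: no divisor's leading term divides it; move -17/12*x_2*x_3 to the remainder.
  leading term x_3**2: no divisor's leading term divides it; move -5/12*x_3**2 to the remainder.
  leading term x_3: no divisor's leading term divides it; move 10*x_3 to the remainder.
  leading term 1: no divisor's leading term divides it; move -1/4 to the remainder.
  remainder -5*x_2**2*x_3 - 35/12*x_2*x_3**2 - 17/12*x_2*x_3 - 5/12*x_3**2 + 10*x_3 - 1/4 ≠ 0; add k_4 = -5*x_2**2*x_3 - 35/12*x_2*x_3**2 - 17/12*x_2*x_3 - 5/12*x_3**2 + 10*x_3 - 1/4 to the basis.

The other S-polynomials (S(h_2,k_3), S(h_1,k_4), S(h_2,k_4), S(k_3,k_4)) all reduce to 0 modulo the current basis, so we have a Gröbner basis.
Inter-reduce: drop elements whose leading term is divisible by another's, tail-reduce, and make monic.
Reduced Gröbner basis: {x_1 + 5*x_2**2 + 35/12*x_2*x_3 - 1/3*x_2 + 5/12*x_3 - 10, x_2**2*x_3 + 7/12*x_2*x_3**2 + 17/60*x_2*x_3 + 1/12*x_3**2 - 2*x_3 + 1/20}.

These coincide, so the ideals are equal.

Yes, the ideals are equal.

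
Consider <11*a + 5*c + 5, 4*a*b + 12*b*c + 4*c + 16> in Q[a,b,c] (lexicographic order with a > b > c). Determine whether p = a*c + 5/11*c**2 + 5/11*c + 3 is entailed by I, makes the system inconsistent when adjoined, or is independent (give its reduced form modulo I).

First compute the reduced Gröbner basis of I by Buchberger's algorithm.
f_1 = 11*a + 5*c + 5, LT = a.
f_2 = 4*a*b + 12*b*c + 4*c + 16, LT = a*b.

S(f_1,f_2): lcm = a*b. S = -28/11*b*c + 5/11*b - c - 4.
  leading term b*c: no divisor's leading term divides it; move -28/11*b*c to the remainder.
  leading term b: no divisor's leading term divides it; move 5/11*b to the remainder.
  leading term c: no divisor's leading term divides it; move -c to the remainder.
  leading term 1: no divisor's leading term divides it; move -4 to the remainder.
  remainder -28/11*b*c + 5/11*b - c - 4 ≠ 0; add h_3 = -28/11*b*c + 5/11*b - c - 4 to the basis.

The other S-polynomials (S(f_1,h_3), S(f_2,h_3)) all reduce to 0 modulo the current basis, so we have a Gröbner basis.
Inter-reduce: drop elements whose leading term is divisible by another's, tail-reduce, and make monic.
Reduced Gröbner basis: {a + 5/11*c + 5/11, b*c - 5/28*b + 11/28*c + 11/7}.
Label its elements g_1 = a + 5/11*c + 5/11, g_2 = b*c - 5/28*b + 11/28*c + 11/7.

Reduce p = a*c + 5/11*c**2 + 5/11*c + 3 modulo G:
  leading term a*c: subtract (c)·g_1 from a*c + 5/11*c**2 + 5/11*c + 3 → 3
  leading term 1: no divisor's leading term divides it; move 3 to the remainder.
  normal form = 3.
The normal form is nonzero, so p ∉ I. Since p minus its normal form lies in I, I + (p) = I + (r) where r = 3; decide whether this ideal is the whole ring.
Here r = 3 is a nonzero constant, hence a unit: 1 ∈ I + (p), the Gröbner basis of I + (p) is {1}, and the enlarged system has no common solution — adjoining p is inconsistent.

Adjoining a*c + 5/11*c**2 + 5/11*c + 3 makes the ideal the whole ring: the system is inconsistent.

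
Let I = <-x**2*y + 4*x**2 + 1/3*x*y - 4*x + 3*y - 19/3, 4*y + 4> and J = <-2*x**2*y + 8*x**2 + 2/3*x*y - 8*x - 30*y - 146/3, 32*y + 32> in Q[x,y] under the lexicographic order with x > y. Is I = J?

Since reduced Gröbner bases are canonical representatives of ideals under a given ordering, it suffices to compute and compare them.
Buchberger on the first generating set:
f_1 = -x**2*y + 4*x**2 + 1/3*x*y - 4*x + 3*y - 19/3, LT = x**2*y.
f_2 = 4*y + 4, LT = y.

S(f_1,f_2): lcm = x**2*y. S = -5*x**2 - 1/3*x*y + 4*x - 3*y + 19/3.
  leading term x**2: no divisor's leading term divides it; move -5*x**2 to the remainder.
  leading term x*y: subtract (-1/12*x)·f_2 from -1/3*x*y + 4*x - 3*y + 19/3 → 13/3*x - 3*y + 19/3
  leading term x: no divisor's leading term divides it; move 13/3*x to the remainder.
  leading term y: subtract (-3/4)·f_2 from -3*y + 19/3 → 28/3
  leading term 1: no divisor's leading term divides it; move 28/3 to the remainder.
  remainder -5*x**2 + 13/3*x + 28/3 ≠ 0; add g_3 = -5*x**2 + 13/3*x + 28/3 to the basis.

The other S-polynomials (S(f_1,g_3), S(f_2,g_3)) all reduce to 0 modulo the current basis, so we have a Gröbner basis.
Inter-reduce: drop elements whose leading term is divisible by another's, tail-reduce, and make monic.
Reduced Gröbner basis: {x**2 - 13/15*x - 28/15, y + 1}.

Buchberger on the second generating set:
h_1 = -2*x**2*y + 8*x**2 + 2/3*x*y - 8*x - 30*y - 146/3, LT = x**2*y.
h_2 = 32*y + 32, LT = y.

S(h_1,h_2): lcm = x**2*y. S = -5*x**2 - 1/3*x*y + 4*x + 15*y + 73/3.
  leading term x**2: no divisor's leading term divides it; move -5*x**2 to the remainder.
  leading term x*y: subtract (-1/96*x)·h_2 from -1/3*x*y + 4*x + 15*y + 73/3 → 13/3*x + 15*y + 73/3
  leading term x: no divisor's leading term divides it; move 13/3*x to the remainder.
  leading term y: subtract (15/32)·h_2 from 15*y + 73/3 → 28/3
  leading term 1: no divisor's leading term divides it; move 28/3 to the remainder.
  remainder -5*x**2 + 13/3*x + 28/3 ≠ 0; add k_3 = -5*x**2 + 13/3*x + 28/3 to the basis.

The other S-polynomials (S(h_1,k_3), S(h_2,k_3)) all reduce to 0 modulo the current basis, so we have a Gröbner basis.
Inter-reduce: drop elements whose leading term is divisible by another's, tail-reduce, and make monic.
Reduced Gröbner basis: {x**2 - 13/15*x - 28/15, y + 1}.

These coincide, so the ideals are equal.

Yes, the ideals are equal.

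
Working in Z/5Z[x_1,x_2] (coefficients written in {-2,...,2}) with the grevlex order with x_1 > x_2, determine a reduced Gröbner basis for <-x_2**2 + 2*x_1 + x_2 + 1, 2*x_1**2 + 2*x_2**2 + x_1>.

G = {x_1**2 + x_2 + 1, x_2**2 - 2*x_1 - x_2 - 1}

f_1 = -x_2**2 + 2*x_1 + x_2 + 1, LT = x_2**2.
f_2 = 2*x_1**2 + 2*x_2**2 + x_1, LT = x_1**2.

The S-polynomials (S(f_1,f_2)) all reduce to 0 modulo the current basis, so we have a Gröbner basis.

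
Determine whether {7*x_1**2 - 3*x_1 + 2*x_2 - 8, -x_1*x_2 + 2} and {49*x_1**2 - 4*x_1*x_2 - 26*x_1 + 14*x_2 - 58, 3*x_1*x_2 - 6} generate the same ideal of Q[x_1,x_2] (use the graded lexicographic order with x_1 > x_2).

For a fixed monomial order, each ideal has a unique reduced Gröbner basis; comparing bases decides equality.
Buchberger on the first generating set:
f_1 = 7*x_1**2 - 3*x_1 + 2*x_2 - 8, LT = x_1**2.
f_2 = -x_1*x_2 + 2, LT = x_1*x_2.

S(f_1,f_2): lcm = x_1**2*x_2. S = -3/7*x_1*x_2 + 2/7*x_2**2 + 2*x_1 - 8/7*x_2.
  reduce S modulo (f_1, f_2):
  remainder 2/7*x_2**2 + 2*x_1 - 8/7*x_2 - 6/7 ≠ 0; add g_3 = 2/7*x_2**2 + 2*x_1 - 8/7*x_2 - 6/7 to the basis.

The other S-polynomials (S(f_1,g_3), S(f_2,g_3)) all reduce to 0 modulo the current basis, so we have a Gröbner basis.
Inter-reduce: drop elements whose leading term is divisible by another's, tail-reduce, and make monic.
Reduced Gröbner basis: {x_1**2 - 3/7*x_1 + 2/7*x_2 - 8/7, x_1*x_2 - 2, x_2**2 + 7*x_1 - 4*x_2 - 3}.

Buchberger on the second generating set:
h_1 = 49*x_1**2 - 4*x_1*x_2 - 26*x_1 + 14*x_2 - 58, LT = x_1**2.
h_2 = 3*x_1*x_2 - 6, LT = x_1*x_2.

S(h_1,h_2): lcm = x_1**2*x_2. S = -4/49*x_1*x_2**2 - 26/49*x_1*x_2 + 2/7*x_2**2 + 2*x_1 - 58/49*x_2.
  reduce S modulo (h_1, h_2):
  remainder 2/7*x_2**2 + 2*x_1 - 66/49*x_2 - 52/49 ≠ 0; add k_3 = 2/7*x_2**2 + 2*x_1 - 66/49*x_2 - 52/49 to the basis.

The other S-polynomials (S(h_1,k_3), S(h_2,k_3)) all reduce to 0 modulo the current basis, so we have a Gröbner basis.
Inter-reduce: drop elements whose leading term is divisible by another's, tail-reduce, and make monic.
Reduced Gröbner basis: {x_1**2 - 26/49*x_1 + 2/7*x_2 - 66/49, x_1*x_2 - 2, x_2**2 + 7*x_1 - 33/7*x_2 - 26/7}.

These differ, so the ideals are not equal.

No, the ideals differ.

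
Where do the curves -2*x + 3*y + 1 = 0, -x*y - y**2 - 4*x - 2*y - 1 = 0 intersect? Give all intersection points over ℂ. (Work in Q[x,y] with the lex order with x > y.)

Compute a lex Gröbner basis by Buchberger's algorithm.
f_1 = -2*x + 3*y + 1, LT = x.
f_2 = -x*y - 4*x - y**2 - 2*y - 1, LT = x*y.

S(f_1,f_2): lcm = x*y. S = -4*x - 5/2*y**2 - 5/2*y - 1.
  leading term x: subtract (2)·f_1 from -4*x - 5/2*y**2 - 5/2*y - 1 → -5/2*y**2 - 17/2*y - 3
  leading term y**2: no divisor's leading term divides it; move -5/2*y**2 to the remainder.
  leading term y: no divisor's leading term divides it; move -17/2*y to the remainder.
  leading term 1: no divisor's leading term divides it; move -3 to the remainder.
  remainder -5/2*y**2 - 17/2*y - 3 ≠ 0; add h_3 = -5/2*y**2 - 17/2*y - 3 to the basis.

The other S-polynomials (S(f_1,h_3), S(f_2,h_3)) all reduce to 0 modulo the current basis, so we have a Gröbner basis.
Inter-reduce: drop elements whose leading term is divisible by another's, tail-reduce, and make monic.
Reduced Gröbner basis: {x - 3/2*y - 1/2, y**2 + 17/5*y + 6/5}.

Since the basis is lex-ordered, y**2 + 17/5*y + 6/5 is univariate in y. Its roots are {-3, -2/5}. Back-substituting each root into the other basis elements fixes the other coordinates.
  y = -3: the earlier basis element becomes x + 4 = 0, giving x = -4 — point (-4, -3).
  y = -2/5: the earlier basis element becomes x + 1/10 = 0, giving x = -1/10 — point (-1/10, -2/5).
Substituting each solution back into the original system confirms all equations vanish.
This is the nonlinear analogue of row-reducing a linear system.

{(-4, -3), (-1/10, -2/5)}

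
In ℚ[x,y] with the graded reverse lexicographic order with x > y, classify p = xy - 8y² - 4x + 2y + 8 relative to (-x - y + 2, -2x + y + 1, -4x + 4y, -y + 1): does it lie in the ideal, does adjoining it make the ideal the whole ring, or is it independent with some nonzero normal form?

Adjoining xy - 8y² - 4x + 2y + 8 makes the ideal the whole ring: the system is inconsistent.

First compute the reduced Gröbner basis of I by Buchberger's algorithm.
f_1 = -x - y + 2, LT = x.
f_2 = -2x + y + 1, LT = x.
f_3 = -4x + 4y, LT = x.
f_4 = -y + 1, LT = y.

The S-polynomials (S(f_1,f_2), S(f_1,f_3), S(f_1,f_4), S(f_2,f_3), S(f_2,f_4), S(f_3,f_4)) all reduce to 0 modulo the current basis, so we have a Gröbner basis.
Inter-reduce: drop elements whose leading term is divisible by another's, tail-reduce, and make monic.
Reduced Gröbner basis: {x - 1, y - 1}.
Label its elements g_1 = x - 1, g_2 = y - 1.

Reduce p = xy - 8y² - 4x + 2y + 8 modulo G:
  leading term xy: subtract (y)·g_1 from xy - 8y² - 4x + 2y + 8 → -8y² - 4x + 3y + 8
  leading term y²: subtract (-8y)·g_2 from -8y² - 4x + 3y + 8 → -4x - 5y + 8
  leading term x: subtract (-4)·g_1 from -4x - 5y + 8 → -5y + 4
  leading term y: subtract (-5)·g_2 from -5y + 4 → -1
  leading term 1: no divisor's leading term divides it; move -1 to the remainder.
  normal form = -1.
The normal form is nonzero, so p ∉ I. Since p minus its normal form lies in I, I + (p) = I + (r) where r = -1; decide whether this ideal is the whole ring.
Here r = -1 is a nonzero constant, hence a unit: 1 ∈ I + (p), the Gröbner basis of I + (p) is {1}, and the enlarged system has no common solution — adjoining p is inconsistent.

The remainder on division by a Gröbner basis is unique — it is the normal form.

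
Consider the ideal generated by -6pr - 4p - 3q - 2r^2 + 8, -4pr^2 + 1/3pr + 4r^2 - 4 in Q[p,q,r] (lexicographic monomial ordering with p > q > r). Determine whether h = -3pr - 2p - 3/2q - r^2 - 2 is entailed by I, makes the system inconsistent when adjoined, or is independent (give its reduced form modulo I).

Adjoining -3pr - 2p - 3/2q - r^2 - 2 makes the ideal the whole ring: the system is inconsistent.

First compute the reduced Gröbner basis of I by Buchberger's algorithm.
f_1 = -6pr - 4p - 3q - 2r^2 + 8, LT = pr.
f_2 = -4pr^2 + 1/3pr + 4r^2 - 4, LT = pr^2.

S(f_1,f_2): lcm = pr^2. S = 3/4pr + 1/2qr + 1/3r^3 + r^2 - 4/3r - 1.
  leading term pr: subtract (-1/8)·f_1 from 3/4pr + 1/2qr + 1/3r^3 + r^2 - 4/3r - 1 → -1/2p + 1/2qr - 3/8q + 1/3r^3 + 3/4r^2 - 4/3r
  leading term p: no divisor's leading term divides it; move -1/2p to the remainder.
  leading term qr: no divisor's leading term divides it; move 1/2qr to the remainder.
  leading term q: no divisor's leading term divides it; move -3/8q to the remainder.
  leading term r^3: no divisor's leading term divides it; move 1/3r^3 to the remainder.
  leading term r^2: no divisor's leading term divides it; move 3/4r^2 to the remainder.
  leading term r: no divisor's leading term divides it; move -4/3r to the remainder.
  remainder -1/2p + 1/2qr - 3/8q + 1/3r^3 + 3/4r^2 - 4/3r ≠ 0; add k_3 = -1/2p + 1/2qr - 3/8q + 1/3r^3 + 3/4r^2 - 4/3r to the basis.

S(f_1,k_3): lcm = pr. S = 2/3p + qr^2 - 3/4qr + 1/2q + 2/3r^4 + 3/2r^3 - 7/3r^2 - 4/3.
  leading term p: subtract (-4/3)·k_3 from 2/3p + qr^2 - 3/4qr + 1/2q + 2/3r^4 + 3/2r^3 - 7/3r^2 - 4/3 → qr^2 - 1/12qr + 2/3r^4 + 35/18r^3 - 4/3r^2 - 16/9r - 4/3
  leading term qr^2: no divisor's leading term divides it; move qr^2 to the remainder.
  leading term qr: no divisor's leading term divides it; move -1/12qr to the remainder.
  leading term r^4: no divisor's leading term divides it; move 2/3r^4 to the remainder.
  leading term r^3: no divisor's leading term divides it; move 35/18r^3 to the remainder.
  leading term r^2: no divisor's leading term divides it; move -4/3r^2 to the remainder.
  leading term r: no divisor's leading term divides it; move -16/9r to the remainder.
  leading term 1: no divisor's leading term divides it; move -4/3 to the remainder.
  remainder qr^2 - 1/12qr + 2/3r^4 + 35/18r^3 - 4/3r^2 - 16/9r - 4/3 ≠ 0; add k_4 = qr^2 - 1/12qr + 2/3r^4 + 35/18r^3 - 4/3r^2 - 16/9r - 4/3 to the basis.

The other S-polynomials (S(f_2,k_3), S(f_1,k_4), S(f_2,k_4), S(k_3,k_4)) all reduce to 0 modulo the current basis, so we have a Gröbner basis.
Inter-reduce: drop elements whose leading term is divisible by another's, tail-reduce, and make monic.
Reduced Gröbner basis: {p - qr + 3/4q - 2/3r^3 - 3/2r^2 + 8/3r, qr^2 - 1/12qr + 2/3r^4 + 35/18r^3 - 4/3r^2 - 16/9r - 4/3}.
Label its elements g_1 = p - qr + 3/4q - 2/3r^3 - 3/2r^2 + 8/3r, g_2 = qr^2 - 1/12qr + 2/3r^4 + 35/18r^3 - 4/3r^2 - 16/9r - 4/3.

Reduce h = -3pr - 2p - 3/2q - r^2 - 2 modulo G:
  leading term pr: subtract (-3r)·g_1 from -3pr - 2p - 3/2q - r^2 - 2 → -2p - 3qr^2 + 9/4qr - 3/2q - 2r^4 - 9/2r^3 + 7r^2 - 2
  leading term p: subtract (-2)·g_1 from -2p - 3qr^2 + 9/4qr - 3/2q - 2r^4 - 9/2r^3 + 7r^2 - 2 → -3qr^2 + 1/4qr - 2r^4 - 35/6r^3 + 4r^2 + 16/3r - 2
  leading term qr^2: subtract (-3)·g_2 from -3qr^2 + 1/4qr - 2r^4 - 35/6r^3 + 4r^2 + 16/3r - 2 → -6
  leading term 1: no divisor's leading term divides it; move -6 to the remainder.
  normal form = -6.
The normal form is nonzero, so h ∉ I. Since h minus its normal form lies in I, I + (h) = I + (n) where n = -6; decide whether this ideal is the whole ring.
Here n = -6 is a nonzero constant, hence a unit: 1 ∈ I + (h), the Gröbner basis of I + (h) is {1}, and the enlarged system has no common solution — adjoining h is inconsistent.

Ideal membership is decidable via reduction modulo a Gröbner basis.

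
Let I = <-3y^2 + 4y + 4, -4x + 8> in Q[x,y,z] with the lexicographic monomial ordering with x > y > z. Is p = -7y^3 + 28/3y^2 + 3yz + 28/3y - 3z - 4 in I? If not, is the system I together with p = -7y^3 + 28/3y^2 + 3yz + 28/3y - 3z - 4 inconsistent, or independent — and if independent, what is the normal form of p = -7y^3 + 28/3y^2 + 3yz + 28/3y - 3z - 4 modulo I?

-7y^3 + 28/3y^2 + 3yz + 28/3y - 3z - 4 is independent of I; its normal form modulo I is 3yz - 3z - 4.

First compute the reduced Gröbner basis of I by Buchberger's algorithm.
f_1 = -3y^2 + 4y + 4, LT = y^2.
f_2 = -4x + 8, LT = x.

S(f_1,f_2): leading monomials are coprime, so the S-polynomial reduces to 0 (Buchberger's first criterion).
Every S-polynomial of the final basis reduces to 0, so we have a Gröbner basis.
Inter-reduce: drop elements whose leading term is divisible by another's, tail-reduce, and make monic.
Reduced Gröbner basis: {x - 2, y^2 - 4/3y - 4/3}.
Label its elements g_1 = x - 2, g_2 = y^2 - 4/3y - 4/3.

Reduce p = -7y^3 + 28/3y^2 + 3yz + 28/3y - 3z - 4 modulo G:
  leading term y^3: subtract (-7y)·g_2 from -7y^3 + 28/3y^2 + 3yz + 28/3y - 3z - 4 → 3yz - 3z - 4
  leading term yz: no divisor's leading term divides it; move 3yz to the remainder.
  leading term z: no divisor's leading term divides it; move -3z to the remainder.
  leading term 1: no divisor's leading term divides it; move -4 to the remainder.
  normal form = 3yz - 3z - 4.
The normal form is nonzero, so p ∉ I. Since p minus its normal form lies in I, I + (p) = I + (r) where r = 3yz - 3z - 4; decide whether this ideal is the whole ring.
Run Buchberger on G together with r (pairs among the g_i already reduce to 0 since G is a Gröbner basis):
g_1 = x - 2, LT = x.
g_2 = y^2 - 4/3y - 4/3, LT = y^2.
r = 3yz - 3z - 4, LT = yz.

S(g_1,g_2): leading monomials are coprime, so the S-polynomial reduces to 0 (Buchberger's first criterion).
S(g_1,r): leading monomials are coprime, so the S-polynomial reduces to 0 (Buchberger's first criterion).
S(g_2,r): lcm = y^2z. S = -1/3yz + 4/3y - 4/3z.
  leading term yz: subtract (-1/9)·r from -1/3yz + 4/3y - 4/3z → 4/3y - 5/3z - 4/9
  leading term y: no divisor's leading term divides it; move 4/3y to the remainder.
  leading term z: no divisor's leading term divides it; move -5/3z to the remainder.
  leading term 1: no divisor's leading term divides it; move -4/9 to the remainder.
  remainder 4/3y - 5/3z - 4/9 ≠ 0; add m_4 = 4/3y - 5/3z - 4/9 to the basis.

S(g_1,m_4): leading monomials are coprime, so the S-polynomial reduces to 0 (Buchberger's first criterion).
S(g_2,m_4): lcm = y^2. S = 5/4yz - y - 4/3.
  leading term yz: subtract (5/12)·r from 5/4yz - y - 4/3 → -y + 5/4z + 1/3
  leading term y: subtract (-3/4)·m_4 from -y + 5/4z + 1/3 → 0
  remainder 0.

S(r,m_4): lcm = yz. S = 5/4z^2 - 2/3z - 4/3.
  leading term z^2: no divisor's leading term divides it; move 5/4z^2 to the remainder.
  leading term z: no divisor's leading term divides it; move -2/3z to the remainder.
  leading term 1: no divisor's leading term divides it; move -4/3 to the remainder.
  remainder 5/4z^2 - 2/3z - 4/3 ≠ 0; add m_5 = 5/4z^2 - 2/3z - 4/3 to the basis.

S(g_1,m_5): leading monomials are coprime, so the S-polynomial reduces to 0 (Buchberger's first criterion).
S(g_2,m_5): leading monomials are coprime, so the S-polynomial reduces to 0 (Buchberger's first criterion).
S(r,m_5): lcm = yz^2. S = 8/15yz + 16/15y - z^2 - 4/3z.
  leading term yz: subtract (8/45)·r from 8/15yz + 16/15y - z^2 - 4/3z → 16/15y - z^2 - 4/5z + 32/45
  leading term y: subtract (4/5)·m_4 from 16/15y - z^2 - 4/5z + 32/45 → -z^2 + 8/15z + 16/15
  leading term z^2: subtract (-4/5)·m_5 from -z^2 + 8/15z + 16/15 → 0
  remainder 0.

S(m_4,m_5): leading monomials are coprime, so the S-polynomial reduces to 0 (Buchberger's first criterion).
Every S-polynomial of the final basis reduces to 0, so we have a Gröbner basis.
Inter-reduce: drop elements whose leading term is divisible by another's, tail-reduce, and make monic.
Reduced Gröbner basis: {x - 2, y - 5/4z - 1/3, z^2 - 8/15z - 16/15}.
The reduced Gröbner basis of I + (p) is {x - 2, y - 5/4z - 1/3, z^2 - 8/15z - 16/15} ≠ {1}, a proper ideal, so the enlarged system stays consistent: p is independent of I, with normal form 3yz - 3z - 4.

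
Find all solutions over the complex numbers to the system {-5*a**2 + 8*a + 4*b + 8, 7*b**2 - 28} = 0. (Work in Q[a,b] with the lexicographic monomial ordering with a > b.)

Compute a lex Gröbner basis by Buchberger's algorithm.
f_1 = -5*a**2 + 8*a + 4*b + 8, LT = a**2.
f_2 = 7*b**2 - 28, LT = b**2.

The S-polynomials (S(f_1,f_2)) all reduce to 0 modulo the current basis, so we have a Gröbner basis.
Inter-reduce: drop elements whose leading term is divisible by another's, tail-reduce, and make monic.
Reduced Gröbner basis: {a**2 - 8/5*a - 4/5*b - 8/5, b**2 - 4}.

Since the basis is lex-ordered, b**2 - 4 is univariate in b. Its roots are {-2, 2}. Back-substituting each root into the other basis elements fixes the other coordinates.
  b = -2: the earlier basis element becomes a**2 - 8/5*a = 0, giving a = 0, 8/5 — points (0, -2), (8/5, -2).
  b = 2: the earlier basis element becomes a**2 - 8/5*a - 16/5 = 0, giving a = 4/5 - 4*sqrt(6)/5, 4/5 + 4*sqrt(6)/5 — points (4/5 - 4*sqrt(6)/5, 2), (4/5 + 4*sqrt(6)/5, 2).

{(0, -2), (8/5, -2), (4/5 - 4*sqrt(6)/5, 2), (4/5 + 4*sqrt(6)/5, 2)}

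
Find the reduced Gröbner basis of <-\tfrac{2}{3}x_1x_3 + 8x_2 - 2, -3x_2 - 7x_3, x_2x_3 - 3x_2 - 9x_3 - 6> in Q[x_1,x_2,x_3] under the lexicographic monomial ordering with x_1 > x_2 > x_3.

G = {x_1 - \tfrac{7}{6}x_3 + 27, x_2 + \tfrac{7}{3}x_3, x_3^{2} + \tfrac{6}{7}x_3 + \tfrac{18}{7}}

The reduced Gröbner basis is the canonical form of the ideal for this ordering.

f_1 = -\tfrac{2}{3}x_1x_3 + 8x_2 - 2, LT = x_1x_3.
f_2 = -3x_2 - 7x_3, LT = x_2.
f_3 = x_2x_3 - 3x_2 - 9x_3 - 6, LT = x_2x_3.

S(f_1,f_3): lcm = x_1x_2x_3. S = 3x_1x_2 + 9x_1x_3 + 6x_1 - 12x_2^{2} + 3x_2.
  leading term x_1x_2: subtract (-x_1)·f_2 from 3x_1x_2 + 9x_1x_3 + 6x_1 - 12x_2^{2} + 3x_2 → 2x_1x_3 + 6x_1 - 12x_2^{2} + 3x_2
  leading term x_1x_3: subtract (-3)·f_1 from 2x_1x_3 + 6x_1 - 12x_2^{2} + 3x_2 → 6x_1 - 12x_2^{2} + 27x_2 - 6
  leading term x_1: no divisor's leading term divides it; move 6x_1 to the remainder.
  leading term x_2^{2}: subtract (4x_2)·f_2 from -12x_2^{2} + 27x_2 - 6 → 28x_2x_3 + 27x_2 - 6
  leading term x_2x_3: subtract (-\tfrac{28}{3}x_3)·f_2 from 28x_2x_3 + 27x_2 - 6 → 27x_2 - \tfrac{196}{3}x_3^{2} - 6
  leading term x_2: subtract (-9)·f_2 from 27x_2 - \tfrac{196}{3}x_3^{2} - 6 → -\tfrac{196}{3}x_3^{2} - 63x_3 - 6
  leading term x_3^{2}: no divisor's leading term divides it; move -\tfrac{196}{3}x_3^{2} to the remainder.
  leading term x_3: no divisor's leading term divides it; move -63x_3 to the remainder.
  leading term 1: no divisor's leading term divides it; move -6 to the remainder.
  remainder 6x_1 - \tfrac{196}{3}x_3^{2} - 63x_3 - 6 ≠ 0; add g_4 = 6x_1 - \tfrac{196}{3}x_3^{2} - 63x_3 - 6 to the basis.

S(f_2,f_3): lcm = x_2x_3. S = 3x_2 + \tfrac{7}{3}x_3^{2} + 9x_3 + 6.
  leading term x_2: subtract (-1)·f_2 from 3x_2 + \tfrac{7}{3}x_3^{2} + 9x_3 + 6 → \tfrac{7}{3}x_3^{2} + 2x_3 + 6
  leading term x_3^{2}: no divisor's leading term divides it; move \tfrac{7}{3}x_3^{2} to the remainder.
  leading term x_3: no divisor's leading term divides it; move 2x_3 to the remainder.
  leading term 1: no divisor's leading term divides it; move 6 to the remainder.
  remainder \tfrac{7}{3}x_3^{2} + 2x_3 + 6 ≠ 0; add g_5 = \tfrac{7}{3}x_3^{2} + 2x_3 + 6 to the basis.

The other S-polynomials (S(f_1,f_2), S(f_1,g_4), S(f_2,g_4), S(f_3,g_4), S(f_1,g_5), S(f_2,g_5), S(f_3,g_5), S(g_4,g_5)) all reduce to 0 modulo the current basis, so we have a Gröbner basis.
Inter-reduce: drop elements whose leading term is divisible by another's, tail-reduce, and make monic.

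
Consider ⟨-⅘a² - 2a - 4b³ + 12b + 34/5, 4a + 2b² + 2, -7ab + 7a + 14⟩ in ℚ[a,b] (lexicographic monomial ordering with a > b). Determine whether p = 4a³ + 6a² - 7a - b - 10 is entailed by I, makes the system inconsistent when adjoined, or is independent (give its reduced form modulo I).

4a³ + 6a² - 7a - b - 10 lies in I (it reduces to 0).

First compute the reduced Gröbner basis of I by Buchberger's algorithm.
f_1 = -⅘a² - 2a - 4b³ + 12b + 34/5, LT = a².
f_2 = 4a + 2b² + 2, LT = a.
f_3 = -7ab + 7a + 14, LT = ab.

S(f_1,f_2): lcm = a². S = -½ab² + 2a + 5b³ - 15b - 17/2.
  reduce S modulo (f_1, f_2, f_3):
  remainder ¼b⁴ + 5b³ - ¾b² - 15b - 19/2 ≠ 0; add h_4 = ¼b⁴ + 5b³ - ¾b² - 15b - 19/2 to the basis.

S(f_1,f_3): lcm = a²b. S = a² + 5/2ab + 2a + 5b⁴ - 15b² - 17/2b.
  reduce S modulo (f_1, f_2, f_3, h_4):
  remainder -425/4b³ + ¼b² + 1221/4b + 795/4 ≠ 0; add h_5 = -425/4b³ + ¼b² + 1221/4b + 795/4 to the basis.

S(f_2,f_3): lcm = ab. S = a + ½b³ + ½b + 2.
  reduce S modulo (f_1, f_2, f_3, h_4, h_5):
  remainder -212/425b² + 823/425b + 207/85 ≠ 0; add h_6 = -212/425b² + 823/425b + 207/85 to the basis.

S(f_3,h_4): lcm = ab⁴. S = -21ab³ + 3ab² + 60ab + 38a - 2b³.
  reduce S modulo (f_1, f_2, f_3, h_4, h_5, h_6):
  remainder -41987/212b - 41987/212 ≠ 0; add h_7 = -41987/212b - 41987/212 to the basis.

The other S-polynomials (S(f_1,h_4), S(f_2,h_4), S(f_1,h_5), S(f_2,h_5), S(f_3,h_5), S(h_4,h_5), S(f_1,h_6), S(f_2,h_6), S(f_3,h_6), S(h_4,h_6), S(h_5,h_6), S(f_1,h_7), S(f_2,h_7), S(f_3,h_7), S(h_4,h_7), S(h_5,h_7), S(h_6,h_7)) all reduce to 0 modulo the current basis, so we have a Gröbner basis.
Inter-reduce: drop elements whose leading term is divisible by another's, tail-reduce, and make monic.
Reduced Gröbner basis: {a + 1, b + 1}.
Label its elements g_1 = a + 1, g_2 = b + 1.

Reduce p = 4a³ + 6a² - 7a - b - 10 modulo G:
  leading term a³: subtract (4a²)·g_1 from 4a³ + 6a² - 7a - b - 10 → 2a² - 7a - b - 10
  leading term a²: subtract (2a)·g_1 from 2a² - 7a - b - 10 → -9a - b - 10
  leading term a: subtract (-9)·g_1 from -9a - b - 10 → -b - 1
  leading term b: subtract (-1)·g_2 from -b - 1 → 0
  normal form = 0.
Since the normal form is 0, p ∈ I.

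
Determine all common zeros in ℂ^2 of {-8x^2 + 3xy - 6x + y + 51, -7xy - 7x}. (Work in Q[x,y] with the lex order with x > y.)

Compute a lex Gröbner basis by Buchberger's algorithm.
f_1 = -8x^2 + 3xy - 6x + y + 51, LT = x^2.
f_2 = -7xy - 7x, LT = xy.

S(f_1,f_2): lcm = x^2y. S = -x^2 - 3/8xy^2 + 3/4xy - 1/8y^2 - 51/8y.
  reduce S modulo (f_1, f_2):
  remainder -1/8y^2 - 13/2y - 51/8 ≠ 0; add h_3 = -1/8y^2 - 13/2y - 51/8 to the basis.

The other S-polynomials (S(f_1,h_3), S(f_2,h_3)) all reduce to 0 modulo the current basis, so we have a Gröbner basis.
Inter-reduce: drop elements whose leading term is divisible by another's, tail-reduce, and make monic.
Reduced Gröbner basis: {x^2 + 9/8x - 1/8y - 51/8, xy + x, y^2 + 52y + 51}.

Since the basis is lex-ordered, y^2 + 52y + 51 is univariate in y. Its roots are {-51, -1}. Back-substituting each root into the other basis elements fixes the other coordinates.
  y = -51: the earlier basis elements become x^2 + 9/8x = 0; -50x = 0, giving x = 0 — point (0, -51).
  y = -1: the earlier basis element becomes x^2 + 9/8x - 25/4 = 0, giving x = -25/8, 2 — points (-25/8, -1), (2, -1).

{(0, -51), (-25/8, -1), (2, -1)}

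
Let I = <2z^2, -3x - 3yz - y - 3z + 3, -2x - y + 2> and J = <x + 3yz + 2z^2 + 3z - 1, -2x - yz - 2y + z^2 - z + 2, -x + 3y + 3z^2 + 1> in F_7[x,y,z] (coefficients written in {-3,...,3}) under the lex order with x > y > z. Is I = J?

Yes, the ideals are equal.

Equality of ideals is decidable: compute both reduced Gröbner bases (unique for the ordering) and check whether they agree.
Buchberger on the first generating set:
f_1 = 2z^2, LT = z^2.
f_2 = -3x - 3yz - y - 3z + 3, LT = x.
f_3 = -2x - y + 2, LT = x.

S(f_1,f_2): leading monomials are coprime, so the S-polynomial reduces to 0 (Buchberger's first criterion).
S(f_1,f_3): leading monomials are coprime, so the S-polynomial reduces to 0 (Buchberger's first criterion).
S(f_2,f_3): lcm = x. S = yz + y + z.
  leading term yz: no divisor's leading term divides it; move yz to the remainder.
  leading term y: no divisor's leading term divides it; move y to the remainder.
  leading term z: no divisor's leading term divides it; move z to the remainder.
  remainder yz + y + z ≠ 0; add g_4 = yz + y + z to the basis.

S(f_1,g_4): lcm = yz^2. S = -yz - z^2.
  leading term yz: subtract (-1)·g_4 from -yz - z^2 → y - z^2 + z
  leading term y: no divisor's leading term divides it; move y to the remainder.
  leading term z^2: subtract (3)·f_1 from -z^2 + z → z
  leading term z: no divisor's leading term divides it; move z to the remainder.
  remainder y + z ≠ 0; add g_5 = y + z to the basis.

S(f_2,g_4): leading monomials are coprime, so the S-polynomial reduces to 0 (Buchberger's first criterion).
S(f_3,g_4): leading monomials are coprime, so the S-polynomial reduces to 0 (Buchberger's first criterion).
S(f_1,g_5): leading monomials are coprime, so the S-polynomial reduces to 0 (Buchberger's first criterion).
S(f_2,g_5): leading monomials are coprime, so the S-polynomial reduces to 0 (Buchberger's first criterion).
S(f_3,g_5): leading monomials are coprime, so the S-polynomial reduces to 0 (Buchberger's first criterion).
S(g_4,g_5): lcm = yz. S = y - z^2 + z.
  leading term y: subtract (1)·g_5 from y - z^2 + z → -z^2
  leading term z^2: subtract (3)·f_1 from -z^2 → 0
  remainder 0.

Every S-polynomial of the final basis reduces to 0, so we have a Gröbner basis.
Inter-reduce: drop elements whose leading term is divisible by another's, tail-reduce, and make monic.
Reduced Gröbner basis: {x + 3z - 1, y + z, z^2}.

Buchberger on the second generating set:
h_1 = x + 3yz + 2z^2 + 3z - 1, LT = x.
h_2 = -2x - yz - 2y + z^2 - z + 2, LT = x.
h_3 = -x + 3y + 3z^2 + 1, LT = x.

S(h_1,h_2): lcm = x. S = -yz - y - z^2 - z.
  leading term yz: no divisor's leading term divides it; move -yz to the remainder.
  leading term y: no divisor's leading term divides it; move -y to the remainder.
  leading term z^2: no divisor's leading term divides it; move -z^2 to the remainder.
  leading term z: no divisor's leading term divides it; move -z to the remainder.
  remainder -yz - y - z^2 - z ≠ 0; add k_4 = -yz - y - z^2 - z to the basis.

S(h_1,h_3): lcm = x. S = 3yz + 3y - 2z^2 + 3z.
  leading term yz: subtract (-3)·k_4 from 3yz + 3y - 2z^2 + 3z → 2z^2
  leading term z^2: no divisor's leading term divides it; move 2z^2 to the remainder.
  remainder 2z^2 ≠ 0; add k_5 = 2z^2 to the basis.

S(h_2,h_3): lcm = x. S = -3yz - 3y - z^2 - 3z.
  leading term yz: subtract (3)·k_4 from -3yz - 3y - z^2 - 3z → 2z^2
  leading term z^2: subtract (1)·k_5 from 2z^2 → 0
  remainder 0.

S(h_1,k_4): leading monomials are coprime, so the S-polynomial reduces to 0 (Buchberger's first criterion).
S(h_2,k_4): leading monomials are coprime, so the S-polynomial reduces to 0 (Buchberger's first criterion).
S(h_3,k_4): leading monomials are coprime, so the S-polynomial reduces to 0 (Buchberger's first criterion).
S(h_1,k_5): leading monomials are coprime, so the S-polynomial reduces to 0 (Buchberger's first criterion).
S(h_2,k_5): leading monomials are coprime, so the S-polynomial reduces to 0 (Buchberger's first criterion).
S(h_3,k_5): leading monomials are coprime, so the S-polynomial reduces to 0 (Buchberger's first criterion).
S(k_4,k_5): lcm = yz^2. S = yz + z^3 + z^2.
  leading term yz: subtract (-1)·k_4 from yz + z^3 + z^2 → -y + z^3 - z
  leading term y: no divisor's leading term divides it; move -y to the remainder.
  leading term z^3: subtract (-3z)·k_5 from z^3 - z → -z
  leading term z: no divisor's leading term divides it; move -z to the remainder.
  remainder -y - z ≠ 0; add k_6 = -y - z to the basis.

S(h_1,k_6): leading monomials are coprime, so the S-polynomial reduces to 0 (Buchberger's first criterion).
S(h_2,k_6): leading monomials are coprime, so the S-polynomial reduces to 0 (Buchberger's first criterion).
S(h_3,k_6): leading monomials are coprime, so the S-polynomial reduces to 0 (Buchberger's first criterion).
S(k_4,k_6): lcm = yz. S = y + z.
  leading term y: subtract (-1)·k_6 from y + z → 0
  remainder 0.

S(k_5,k_6): leading monomials are coprime, so the S-polynomial reduces to 0 (Buchberger's first criterion).
Every S-polynomial of the final basis reduces to 0, so we have a Gröbner basis.
Inter-reduce: drop elements whose leading term is divisible by another's, tail-reduce, and make monic.
Reduced Gröbner basis: {x + 3z - 1, y + z, z^2}.

Same reduced basis, so the two generating sets span the same ideal.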